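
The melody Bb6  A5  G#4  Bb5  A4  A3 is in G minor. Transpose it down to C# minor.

E6 D#5 C##4 E5 D#4 D#3

G minor to C# minor down is a diminished fifth, so every note moves down by that interval.
Bb6 to E6
A5 to D#5
G#4 to C##4
Bb5 to E5
A4 to D#4
A3 to D#3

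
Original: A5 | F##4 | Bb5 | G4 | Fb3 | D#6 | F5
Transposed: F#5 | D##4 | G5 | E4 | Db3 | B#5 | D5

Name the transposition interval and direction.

down a minor third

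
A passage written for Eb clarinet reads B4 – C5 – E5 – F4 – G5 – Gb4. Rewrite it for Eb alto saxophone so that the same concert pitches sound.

B5 C6 E6 F5 G6 Gb5

First find concert pitch: the Eb clarinet sounds a minor third above written, so B4 C5 E5 F4 G5 Gb4 sounds D5 Eb5 G5 Ab4 Bb5 Bbb4.
Then write for Eb alto saxophone: it sounds a major sixth below written, so the part must be a major sixth above concert.
D5 → B5
Eb5 → C6
G5 → E6
Ab4 → F5
Bb5 → G6
Bbb4 → Gb5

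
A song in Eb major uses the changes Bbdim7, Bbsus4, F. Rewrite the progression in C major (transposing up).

Gdim7 Gsus4 D

Eb major up to C major is a major sixth; each chord root moves by that interval while the quality stays the same.
Bbdim7: root Bb up a major sixth → G, giving Gdim7.
Bbsus4: root Bb up a major sixth → G, giving Gsus4.
F: root F up a major sixth → D, giving D.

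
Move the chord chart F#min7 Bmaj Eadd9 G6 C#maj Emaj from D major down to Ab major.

D major down to Ab major is an augmented fourth; each chord root moves by that interval while the quality stays the same.
F#min7: root F# down an augmented fourth → C, giving Cmin7.
Bmaj: root B down an augmented fourth → F, giving Fmaj.
Eadd9: root E down an augmented fourth → Bb, giving Bbadd9.
G6: root G down an augmented fourth → Db, giving Db6.
C#maj: root C# down an augmented fourth → G, giving Gmaj.
Emaj: root E down an augmented fourth → Bb, giving Bbmaj.

Cmin7 Fmaj Bbadd9 Db6 Gmaj Bbmaj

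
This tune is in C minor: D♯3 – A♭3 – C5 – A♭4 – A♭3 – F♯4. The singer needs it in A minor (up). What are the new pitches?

B#3 F4 A5 F5 F4 D#5

From C up to A is a major sixth; apply that to each pitch.
D#3 → B#3
Ab3 → F4
C5 → A5
Ab4 → F5
Ab3 → F4
F#4 → D#5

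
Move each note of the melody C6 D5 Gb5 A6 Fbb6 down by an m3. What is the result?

C6 gives A5
D5 gives B4
Gb5 gives Eb5
A6 gives F#6
Fbb6 gives Dbb6

A5 B4 Eb5 F#6 Dbb6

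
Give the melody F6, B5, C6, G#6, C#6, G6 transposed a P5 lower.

F6: a fifth down reaches B, and 7 semitones makes it Bb5.
A perfect fifth down from B5 gives E5.
C6: a fifth down reaches F, and 7 semitones makes it F5.
G#6: a fifth down reaches C, and 7 semitones makes it C#6.
A perfect fifth down from C#6 gives F#5.
G6 down a perfect fifth is C6.

Bb5 E5 F5 C#6 F#5 C6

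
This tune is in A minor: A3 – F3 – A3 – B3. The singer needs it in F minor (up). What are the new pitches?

F4 Db4 F4 G4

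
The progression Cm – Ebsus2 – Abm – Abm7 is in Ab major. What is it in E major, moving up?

G#m Bsus2 Em Em7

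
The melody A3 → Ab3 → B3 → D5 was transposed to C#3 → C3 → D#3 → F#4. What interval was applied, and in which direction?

Take the first pair: A3 → C#3. A to C spans 6 letter names, so the interval is some kind of sixth.
C#3 to A3 is 8 semitones, which makes it a minor sixth; the second version is lower, so the direction is down.
Checking another pair — D5 → F#4 — gives the same interval.

down a minor sixth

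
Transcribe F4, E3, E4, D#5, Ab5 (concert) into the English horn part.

C5 B3 B4 A#5 Eb6

The English horn sounds a perfect fifth below written, so the written part must be a perfect fifth above concert — transpose each note up.
F4 -> C5
E3 -> B3
E4 -> B4
D#5 -> A#5
Ab5 -> Eb6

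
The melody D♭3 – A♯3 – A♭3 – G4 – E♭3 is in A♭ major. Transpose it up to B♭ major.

From A♭ up to B♭ is a major second; apply that to each pitch.
Db3 gives Eb3
A#3 gives B#3
Ab3 gives Bb3
G4 gives A4
Eb3 gives F3

Eb3 B#3 Bb3 A4 F3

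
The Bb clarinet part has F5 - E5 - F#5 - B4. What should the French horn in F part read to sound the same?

First find concert pitch: the Bb clarinet sounds a major second below written, so F5 E5 F#5 B4 sounds Eb5 D5 E5 A4.
Then write for French horn in F: it sounds a perfect fifth below written, so the part must be a perfect fifth above concert.
Eb5 → Bb5
D5 → A5
E5 → B5
A4 → E5

Bb5 A5 B5 E5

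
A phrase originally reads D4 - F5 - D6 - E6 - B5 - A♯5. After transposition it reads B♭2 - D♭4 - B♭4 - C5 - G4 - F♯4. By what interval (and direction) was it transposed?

From D4 to Bb2 is 10 letter names — a tenth of some quality.
Bb2 to D4 is 16 semitones, which makes it a major tenth; the second version is lower, so the direction is down.
Checking another pair — A#5 → F#4 — gives the same interval.

down a major tenth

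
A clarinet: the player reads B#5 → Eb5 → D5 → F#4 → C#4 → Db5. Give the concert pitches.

G##5 C5 B4 D#4 A#3 Bb4

Written C4 on the A clarinet sounds as A3, a minor third lower; apply that shift to every note.
B#5 to G##5
Eb5 to C5
D5 to B4
F#4 to D#4
C#4 to A#3
Db5 to Bb4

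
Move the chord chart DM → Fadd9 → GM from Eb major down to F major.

Eb major down to F major is a minor seventh; each chord root moves by that interval while the quality stays the same.
DM: root D down a minor seventh → E, giving EM.
Fadd9: root F down a minor seventh → G, giving Gadd9.
GM: root G down a minor seventh → A, giving AM.

EM Gadd9 AM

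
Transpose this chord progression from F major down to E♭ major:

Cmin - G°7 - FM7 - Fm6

F major down to E♭ major is a major second; each chord root moves by that interval while the quality stays the same.
Cmin: root C down a major second → Bb, giving Bbmin.
G°7: root G down a major second → F, giving F°7.
FM7: root F down a major second → Eb, giving EbM7.
Fm6: root F down a major second → Eb, giving Ebm6.

Bbmin F°7 EbM7 Ebm6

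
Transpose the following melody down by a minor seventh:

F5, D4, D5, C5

F5 becomes G4
D4 becomes E3
D5 becomes E4
C5 becomes D4

G4 E3 E4 D4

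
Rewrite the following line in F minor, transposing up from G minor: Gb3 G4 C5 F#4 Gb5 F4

Fb4 F5 Bb5 E5 Fb6 Eb5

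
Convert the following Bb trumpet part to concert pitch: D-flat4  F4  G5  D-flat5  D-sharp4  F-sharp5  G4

The Bb trumpet sounds a major second below written, so transpose each written note down a major second.
Db4 to Cb4
F4 to Eb4
G5 to F5
Db5 to Cb5
D#4 to C#4
F#5 to E5
G4 to F4

Cb4 Eb4 F5 Cb5 C#4 E5 F4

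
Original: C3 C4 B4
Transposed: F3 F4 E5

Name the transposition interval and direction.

up a perfect fourth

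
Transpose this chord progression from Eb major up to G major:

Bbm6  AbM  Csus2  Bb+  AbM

Dm6 CM Esus2 D+ CM

Eb major up to G major is a major third; each chord root moves by that interval while the quality stays the same.
Bbm6: root Bb up a major third → D, giving Dm6.
AbM: root Ab up a major third → C, giving CM.
Csus2: root C up a major third → E, giving Esus2.
Bb+: root Bb up a major third → D, giving D+.
AbM: root Ab up a major third → C, giving CM.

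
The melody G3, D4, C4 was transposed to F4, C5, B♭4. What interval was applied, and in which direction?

up a minor seventh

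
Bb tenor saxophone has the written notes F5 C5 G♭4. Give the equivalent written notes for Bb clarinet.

F4 C4 Gb3

First find concert pitch: the Bb tenor saxophone sounds a major ninth below written, so F5 C5 G♭4 sounds Eb4 Bb3 Fb3.
Then write for Bb clarinet: it sounds a major second below written, so the part must be a major second above concert.
Eb4 → F4
Bb3 → C4
Fb3 → Gb3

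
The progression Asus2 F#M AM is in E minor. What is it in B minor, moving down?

Esus2 C#M EM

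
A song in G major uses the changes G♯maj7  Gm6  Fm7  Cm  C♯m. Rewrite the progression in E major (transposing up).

E#maj7 Em6 Dm7 Am A#m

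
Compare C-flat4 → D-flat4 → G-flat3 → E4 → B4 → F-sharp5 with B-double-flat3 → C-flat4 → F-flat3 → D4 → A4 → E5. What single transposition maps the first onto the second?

Take the first pair: Cb4 → Bbb3. C to B spans 2 letter names, so the interval is some kind of second.
Bbb3 to Cb4 is 2 semitones, which makes it a major second; the second version is lower, so the direction is down.
Checking another pair — F#5 → E5 — gives the same interval.

down a major second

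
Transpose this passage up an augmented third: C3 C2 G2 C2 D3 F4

C3: a third up reaches E, and 5 semitones makes it E#3.
C2: a third up reaches E, and 5 semitones makes it E#2.
G2 up an augmented third is B#2.
C2: a third up reaches E, and 5 semitones makes it E#2.
D3: a third up reaches F, and 5 semitones makes it F##3.
An augmented third up from F4 gives A#4.

E#3 E#2 B#2 E#2 F##3 A#4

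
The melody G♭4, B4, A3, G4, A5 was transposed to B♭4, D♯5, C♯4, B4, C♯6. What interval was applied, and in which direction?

Take the first pair: Gb4 → Bb4. G to B spans 3 letter names, so the interval is some kind of third.
Gb4 to Bb4 is 4 semitones, which makes it a major third; the second version is higher, so the direction is up.
Checking another pair — A5 → C#6 — gives the same interval.

up a major third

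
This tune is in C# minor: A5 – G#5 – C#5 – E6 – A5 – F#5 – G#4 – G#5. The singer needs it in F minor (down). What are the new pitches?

Db5 C5 F4 Ab5 Db5 Bb4 C4 C5

From C# down to F is an augmented fifth; apply that to each pitch.
A5 to Db5
G#5 to C5
C#5 to F4
E6 to Ab5
A5 to Db5
F#5 to Bb4
G#4 to C4
G#5 to C5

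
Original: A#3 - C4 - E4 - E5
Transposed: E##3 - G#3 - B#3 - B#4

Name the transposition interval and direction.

Take the first pair: A#3 → E##3. A to E spans 4 letter names, so the interval is some kind of fourth.
E##3 to A#3 is 4 semitones, which makes it a diminished fourth; the second version is lower, so the direction is down.
Checking another pair — E5 → B#4 — gives the same interval.

down a diminished fourth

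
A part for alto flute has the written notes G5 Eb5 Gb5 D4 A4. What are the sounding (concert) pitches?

D5 Bb4 Db5 A3 E4

The alto flute sounds a perfect fourth below written, so transpose each written note down a perfect fourth.
G5 → D5
Eb5 → Bb4
Gb5 → Db5
D4 → A3
A4 → E4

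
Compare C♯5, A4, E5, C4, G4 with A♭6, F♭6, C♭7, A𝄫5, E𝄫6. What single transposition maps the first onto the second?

up a diminished thirteenth

Take the first pair: C#5 → Ab6. C to A spans 13 letter names, so the interval is some kind of thirteenth.
C#5 to Ab6 is 19 semitones, which makes it a diminished thirteenth; the second version is higher, so the direction is up.
Checking another pair — G4 → Ebb6 — gives the same interval.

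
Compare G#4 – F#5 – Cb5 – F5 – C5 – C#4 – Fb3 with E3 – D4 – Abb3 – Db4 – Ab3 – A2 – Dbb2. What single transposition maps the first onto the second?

Take the first pair: G#4 → E3. G to E spans 10 letter names, so the interval is some kind of tenth.
E3 to G#4 is 16 semitones, which makes it a major tenth; the second version is lower, so the direction is down.
Checking another pair — Fb3 → Dbb2 — gives the same interval.

down a major tenth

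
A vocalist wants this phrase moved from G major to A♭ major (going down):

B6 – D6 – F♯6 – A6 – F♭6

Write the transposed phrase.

C6 Eb5 G5 Bb5 Gbb5

From G down to A♭ is a major seventh; apply that to each pitch.
B6 becomes C6
D6 becomes Eb5
F#6 becomes G5
A6 becomes Bb5
Fb6 becomes Gbb5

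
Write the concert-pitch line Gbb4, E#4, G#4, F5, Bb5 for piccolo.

Written C4 sounds as C5 on the piccolo, so concert pitches are written a perfect octave down.
Gbb4 gives Gbb3
E#4 gives E#3
G#4 gives G#3
F5 gives F4
Bb5 gives Bb4

Gbb3 E#3 G#3 F4 Bb4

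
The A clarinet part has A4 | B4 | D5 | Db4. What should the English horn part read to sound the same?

First find concert pitch: the A clarinet sounds a minor third below written, so A4 B4 D5 Db4 sounds F#4 G#4 B4 Bb3.
Then write for English horn: it sounds a perfect fifth below written, so the part must be a perfect fifth above concert.
F#4 → C#5
G#4 → D#5
B4 → F#5
Bb3 → F4

C#5 D#5 F#5 F4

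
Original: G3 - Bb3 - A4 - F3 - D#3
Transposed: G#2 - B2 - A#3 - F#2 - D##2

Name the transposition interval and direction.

down a diminished octave

From G3 to G#2 is 8 letter names — an octave of some quality.
G#2 to G3 is 11 semitones, which makes it a diminished octave; the second version is lower, so the direction is down.
Checking another pair — D#3 → D##2 — gives the same interval.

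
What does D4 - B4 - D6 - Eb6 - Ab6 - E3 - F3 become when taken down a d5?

D4 becomes G#3
B4 becomes E#4
D6 becomes G#5
Eb6 becomes A5
Ab6 becomes D6
E3 becomes A#2
F3 becomes B2

G#3 E#4 G#5 A5 D6 A#2 B2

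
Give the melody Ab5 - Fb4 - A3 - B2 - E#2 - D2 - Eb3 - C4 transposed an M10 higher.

C7 Ab5 C#5 D#4 G##3 F#3 G4 E5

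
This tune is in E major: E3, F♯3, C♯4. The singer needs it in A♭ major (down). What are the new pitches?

E major to A♭ major down is an augmented fifth, so every note moves down by that interval.
E3 gives Ab2
F#3 gives Bb2
C#4 gives F3

Ab2 Bb2 F3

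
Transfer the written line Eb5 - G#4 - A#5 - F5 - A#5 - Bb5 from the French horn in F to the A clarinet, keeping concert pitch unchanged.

Cb5 E4 F#5 Db5 F#5 Gb5

First find concert pitch: the French horn in F sounds a perfect fifth below written, so Eb5 G#4 A#5 F5 A#5 Bb5 sounds Ab4 C#4 D#5 Bb4 D#5 Eb5.
Then write for A clarinet: it sounds a minor third below written, so the part must be a minor third above concert.
Ab4 → Cb5
C#4 → E4
D#5 → F#5
Bb4 → Db5
D#5 → F#5
Eb5 → Gb5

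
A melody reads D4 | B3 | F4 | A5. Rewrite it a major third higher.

F#4 D#4 A4 C#6

D4 to F#4
B3 to D#4
F4 to A4
A5 to C#6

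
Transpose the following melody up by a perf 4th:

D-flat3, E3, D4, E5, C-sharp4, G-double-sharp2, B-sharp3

Gb3 A3 G4 A5 F#4 C##3 E#4

Db3 up a perfect fourth is Gb3.
E3: a fourth up reaches A, and 5 semitones makes it A3.
D4: a fourth up reaches G, and 5 semitones makes it G4.
E5: a fourth up reaches A, and 5 semitones makes it A5.
C#4: a fourth up reaches F, and 5 semitones makes it F#4.
A perfect fourth up from G##2 gives C##3.
B#3: a fourth up reaches E, and 5 semitones makes it E#4.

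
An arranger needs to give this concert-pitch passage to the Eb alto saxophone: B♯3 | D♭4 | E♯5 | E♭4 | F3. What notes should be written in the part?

G##4 Bb4 C##6 C5 D4

Written C4 sounds as Eb3 on the Eb alto saxophone, so concert pitches are written a major sixth up.
B#3 gives G##4
Db4 gives Bb4
E#5 gives C##6
Eb4 gives C5
F3 gives D4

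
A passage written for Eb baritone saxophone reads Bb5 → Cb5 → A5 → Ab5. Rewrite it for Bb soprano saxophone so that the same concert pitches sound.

First find concert pitch: the Eb baritone saxophone sounds a major thirteenth below written, so Bb5 Cb5 A5 Ab5 sounds Db4 Ebb3 C4 Cb4.
Then write for Bb soprano saxophone: it sounds a major second below written, so the part must be a major second above concert.
Db4 → Eb4
Ebb3 → Fb3
C4 → D4
Cb4 → Db4

Eb4 Fb3 D4 Db4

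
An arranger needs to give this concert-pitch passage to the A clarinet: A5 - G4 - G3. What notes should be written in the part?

C6 Bb4 Bb3

Written C4 sounds as A3 on the A clarinet, so concert pitches are written a minor third up.
A5 → C6
G4 → Bb4
G3 → Bb3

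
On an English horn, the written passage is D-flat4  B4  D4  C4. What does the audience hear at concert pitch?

The English horn sounds a perfect fifth below written, so transpose each written note down a perfect fifth.
Db4 gives Gb3
B4 gives E4
D4 gives G3
C4 gives F3

Gb3 E4 G3 F3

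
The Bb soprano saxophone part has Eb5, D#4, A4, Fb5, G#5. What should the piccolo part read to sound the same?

Db4 C#3 G3 Ebb4 F#4

First find concert pitch: the Bb soprano saxophone sounds a major second below written, so Eb5 D#4 A4 Fb5 G#5 sounds Db5 C#4 G4 Ebb5 F#5.
Then write for piccolo: it sounds a perfect octave above written, so the part must be a perfect octave below concert.
Db5 → Db4
C#4 → C#3
G4 → G3
Ebb5 → Ebb4
F#5 → F#4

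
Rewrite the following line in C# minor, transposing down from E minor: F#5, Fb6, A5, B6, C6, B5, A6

D#5 Db6 F#5 G#6 A5 G#5 F#6

E minor to C# minor down is a minor third, so every note moves down by that interval.
F#5 → D#5
Fb6 → Db6
A5 → F#5
B6 → G#6
C6 → A5
B5 → G#5
A6 → F#6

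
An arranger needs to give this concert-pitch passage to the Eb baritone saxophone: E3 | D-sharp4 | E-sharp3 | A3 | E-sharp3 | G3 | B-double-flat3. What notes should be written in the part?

C#5 B#5 C##5 F#5 C##5 E5 Gb5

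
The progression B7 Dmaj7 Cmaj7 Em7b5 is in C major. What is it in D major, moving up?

C#7 Emaj7 Dmaj7 F#m7b5

C major up to D major is a major second; each chord root moves by that interval while the quality stays the same.
B7: root B up a major second → C#, giving C#7.
Dmaj7: root D up a major second → E, giving Emaj7.
Cmaj7: root C up a major second → D, giving Dmaj7.
Em7b5: root E up a major second → F#, giving F#m7b5.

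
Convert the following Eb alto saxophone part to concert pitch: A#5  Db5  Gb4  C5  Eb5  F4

Written C4 on the Eb alto saxophone sounds as Eb3, a major sixth lower; apply that shift to every note.
A#5 gives C#5
Db5 gives Fb4
Gb4 gives Bbb3
C5 gives Eb4
Eb5 gives Gb4
F4 gives Ab3

C#5 Fb4 Bbb3 Eb4 Gb4 Ab3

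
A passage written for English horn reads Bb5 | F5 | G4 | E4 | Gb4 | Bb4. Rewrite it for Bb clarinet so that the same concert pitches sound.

F5 C5 D4 B3 Db4 F4

First find concert pitch: the English horn sounds a perfect fifth below written, so Bb5 F5 G4 E4 Gb4 Bb4 sounds Eb5 Bb4 C4 A3 Cb4 Eb4.
Then write for Bb clarinet: it sounds a major second below written, so the part must be a major second above concert.
Eb5 → F5
Bb4 → C5
C4 → D4
A3 → B3
Cb4 → Db4
Eb4 → F4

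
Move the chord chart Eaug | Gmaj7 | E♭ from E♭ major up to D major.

D#aug F#maj7 D

E♭ major up to D major is a major seventh; each chord root moves by that interval while the quality stays the same.
Eaug: root E up a major seventh → D#, giving D#aug.
Gmaj7: root G up a major seventh → F#, giving F#maj7.
E♭: root E♭ up a major seventh → D, giving D.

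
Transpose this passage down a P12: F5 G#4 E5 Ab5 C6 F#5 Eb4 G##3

Bb3 C#3 A3 Db4 F4 B3 Ab2 C##2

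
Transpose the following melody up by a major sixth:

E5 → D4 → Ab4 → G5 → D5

C#6 B4 F5 E6 B5

E5 gives C#6
D4 gives B4
Ab4 gives F5
G5 gives E6
D5 gives B5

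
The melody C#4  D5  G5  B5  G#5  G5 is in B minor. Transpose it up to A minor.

B minor to A minor up is a minor seventh, so every note moves up by that interval.
C#4 → B4
D5 → C6
G5 → F6
B5 → A6
G#5 → F#6
G5 → F6

B4 C6 F6 A6 F#6 F6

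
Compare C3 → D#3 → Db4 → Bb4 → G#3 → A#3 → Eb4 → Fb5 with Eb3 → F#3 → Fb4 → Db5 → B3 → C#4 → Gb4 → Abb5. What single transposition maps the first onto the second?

up a minor third

From C3 to Eb3 is 3 letter names — a third of some quality.
C3 to Eb3 is 3 semitones, which makes it a minor third; the second version is higher, so the direction is up.
Checking another pair — Fb5 → Abb5 — gives the same interval.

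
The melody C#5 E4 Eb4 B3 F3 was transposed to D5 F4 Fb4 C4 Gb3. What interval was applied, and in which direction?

up a minor second

From C#5 to D5 is 2 letter names — a second of some quality.
C#5 to D5 is 1 semitone, which makes it a minor second; the second version is higher, so the direction is up.
Checking another pair — F3 → Gb3 — gives the same interval.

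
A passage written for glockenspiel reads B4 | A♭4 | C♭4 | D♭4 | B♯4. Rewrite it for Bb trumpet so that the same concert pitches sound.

C#7 Bb6 Db6 Eb6 C##7

First find concert pitch: the glockenspiel sounds a perfect fifteenth above written, so B4 A♭4 C♭4 D♭4 B♯4 sounds B6 Ab6 Cb6 Db6 B#6.
Then write for Bb trumpet: it sounds a major second below written, so the part must be a major second above concert.
B6 → C#7
Ab6 → Bb6
Cb6 → Db6
Db6 → Eb6
B#6 → C##7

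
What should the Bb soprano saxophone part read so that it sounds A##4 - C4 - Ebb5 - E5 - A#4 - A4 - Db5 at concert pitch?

B##4 D4 Fb5 F#5 B#4 B4 Eb5

Written C4 sounds as Bb3 on the Bb soprano saxophone, so concert pitches are written a major second up.
A##4 to B##4
C4 to D4
Ebb5 to Fb5
E5 to F#5
A#4 to B#4
A4 to B4
Db5 to Eb5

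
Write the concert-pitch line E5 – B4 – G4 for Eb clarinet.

Written C4 sounds as Eb4 on the Eb clarinet, so concert pitches are written a minor third down.
E5 -> C#5
B4 -> G#4
G4 -> E4

C#5 G#4 E4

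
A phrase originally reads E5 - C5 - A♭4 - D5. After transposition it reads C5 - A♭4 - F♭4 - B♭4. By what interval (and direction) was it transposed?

From E5 to C5 is 3 letter names — a third of some quality.
C5 to E5 is 4 semitones, which makes it a major third; the second version is lower, so the direction is down.
Checking another pair — D5 → Bb4 — gives the same interval.

down a major third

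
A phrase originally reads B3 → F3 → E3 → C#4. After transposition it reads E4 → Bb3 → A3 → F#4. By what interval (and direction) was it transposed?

up a perfect fourth

Take the first pair: B3 → E4. B to E spans 4 letter names, so the interval is some kind of fourth.
B3 to E4 is 5 semitones, which makes it a perfect fourth; the second version is higher, so the direction is up.
Checking another pair — C#4 → F#4 — gives the same interval.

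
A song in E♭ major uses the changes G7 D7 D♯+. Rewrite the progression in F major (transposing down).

A7 E7 E#+

E♭ major down to F major is a minor seventh; each chord root moves by that interval while the quality stays the same.
G7: root G down a minor seventh → A, giving A7.
D7: root D down a minor seventh → E, giving E7.
D♯+: root D♯ down a minor seventh → E#, giving E#+.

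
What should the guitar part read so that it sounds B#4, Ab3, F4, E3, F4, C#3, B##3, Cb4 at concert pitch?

B#5 Ab4 F5 E4 F5 C#4 B##4 Cb5

The guitar sounds a perfect octave below written, so the written part must be a perfect octave above concert — transpose each note up.
B#4 -> B#5
Ab3 -> Ab4
F4 -> F5
E3 -> E4
F4 -> F5
C#3 -> C#4
B##3 -> B##4
Cb4 -> Cb5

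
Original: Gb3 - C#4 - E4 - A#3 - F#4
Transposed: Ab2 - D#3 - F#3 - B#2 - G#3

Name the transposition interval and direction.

down a minor seventh

Take the first pair: Gb3 → Ab2. G to A spans 7 letter names, so the interval is some kind of seventh.
Ab2 to Gb3 is 10 semitones, which makes it a minor seventh; the second version is lower, so the direction is down.
Checking another pair — F#4 → G#3 — gives the same interval.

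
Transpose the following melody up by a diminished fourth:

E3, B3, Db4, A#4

E3 to Ab3
B3 to Eb4
Db4 to Gbb4
A#4 to D5

Ab3 Eb4 Gbb4 D5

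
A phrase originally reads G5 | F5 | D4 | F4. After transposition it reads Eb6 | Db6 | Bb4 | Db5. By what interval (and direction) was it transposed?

up a minor sixth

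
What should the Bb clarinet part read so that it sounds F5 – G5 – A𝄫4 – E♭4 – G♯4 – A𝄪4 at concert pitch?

G5 A5 Bbb4 F4 A#4 B##4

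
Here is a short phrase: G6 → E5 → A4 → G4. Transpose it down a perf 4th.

A perfect fourth down from G6 gives D6.
E5: a fourth down reaches B, and 5 semitones makes it B4.
A4 down a perfect fourth is E4.
G4 down a perfect fourth is D4.

D6 B4 E4 D4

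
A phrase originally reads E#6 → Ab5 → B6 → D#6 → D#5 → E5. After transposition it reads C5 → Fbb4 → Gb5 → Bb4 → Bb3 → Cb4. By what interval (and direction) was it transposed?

down an augmented tenth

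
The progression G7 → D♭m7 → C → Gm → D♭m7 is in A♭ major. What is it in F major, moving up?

A♭ major up to F major is a major sixth; each chord root moves by that interval while the quality stays the same.
G7: root G up a major sixth → E, giving E7.
D♭m7: root D♭ up a major sixth → Bb, giving Bbm7.
C: root C up a major sixth → A, giving A.
Gm: root G up a major sixth → E, giving Em.
D♭m7: root D♭ up a major sixth → Bb, giving Bbm7.

E7 Bbm7 A Em Bbm7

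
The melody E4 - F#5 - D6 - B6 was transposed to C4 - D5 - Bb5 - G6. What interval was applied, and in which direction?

down a major third

Take the first pair: E4 → C4. E to C spans 3 letter names, so the interval is some kind of third.
C4 to E4 is 4 semitones, which makes it a major third; the second version is lower, so the direction is down.
Checking another pair — B6 → G6 — gives the same interval.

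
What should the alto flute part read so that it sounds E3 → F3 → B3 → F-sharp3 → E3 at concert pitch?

A3 Bb3 E4 B3 A3

Written C4 sounds as G3 on the alto flute, so concert pitches are written a perfect fourth up.
E3 to A3
F3 to Bb3
B3 to E4
F#3 to B3
E3 to A3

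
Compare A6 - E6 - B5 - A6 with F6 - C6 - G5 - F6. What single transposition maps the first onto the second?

down a major third

Take the first pair: A6 → F6. A to F spans 3 letter names, so the interval is some kind of third.
F6 to A6 is 4 semitones, which makes it a major third; the second version is lower, so the direction is down.
Checking another pair — A6 → F6 — gives the same interval.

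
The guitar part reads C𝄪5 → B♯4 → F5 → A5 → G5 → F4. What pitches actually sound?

C##4 B#3 F4 A4 G4 F3

Written C4 on the guitar sounds as C3, a perfect octave lower; apply that shift to every note.
C##5 -> C##4
B#4 -> B#3
F5 -> F4
A5 -> A4
G5 -> G4
F4 -> F3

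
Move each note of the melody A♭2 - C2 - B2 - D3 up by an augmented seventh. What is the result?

G#3 B#2 A##3 C##4

Ab2 → G#3
C2 → B#2
B2 → A##3
D3 → C##4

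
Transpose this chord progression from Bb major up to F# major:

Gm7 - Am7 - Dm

D#m7 E#m7 A#m

Bb major up to F# major is an augmented fifth; each chord root moves by that interval while the quality stays the same.
Gm7: root G up an augmented fifth → D#, giving D#m7.
Am7: root A up an augmented fifth → E#, giving E#m7.
Dm: root D up an augmented fifth → A#, giving A#m.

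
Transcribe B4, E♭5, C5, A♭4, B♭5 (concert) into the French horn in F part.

F#5 Bb5 G5 Eb5 F6

Written C4 sounds as F3 on the French horn in F, so concert pitches are written a perfect fifth up.
B4 -> F#5
Eb5 -> Bb5
C5 -> G5
Ab4 -> Eb5
Bb5 -> F6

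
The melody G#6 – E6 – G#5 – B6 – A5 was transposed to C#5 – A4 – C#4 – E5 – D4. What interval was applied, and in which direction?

down a perfect twelfth

Take the first pair: G#6 → C#5. G to C spans 12 letter names, so the interval is some kind of twelfth.
C#5 to G#6 is 19 semitones, which makes it a perfect twelfth; the second version is lower, so the direction is down.
Checking another pair — A5 → D4 — gives the same interval.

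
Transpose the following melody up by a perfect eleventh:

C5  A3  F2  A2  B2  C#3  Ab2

C5: an eleventh up reaches F, and 17 semitones makes it F6.
A perfect eleventh up from A3 gives D5.
F2: an eleventh up reaches B, and 17 semitones makes it Bb3.
A2 up a perfect eleventh is D4.
B2 up a perfect eleventh is E4.
C#3: an eleventh up reaches F, and 17 semitones makes it F#4.
A perfect eleventh up from Ab2 gives Db4.

F6 D5 Bb3 D4 E4 F#4 Db4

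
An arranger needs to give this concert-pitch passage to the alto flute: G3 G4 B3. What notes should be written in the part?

Written C4 sounds as G3 on the alto flute, so concert pitches are written a perfect fourth up.
G3 → C4
G4 → C5
B3 → E4

C4 C5 E4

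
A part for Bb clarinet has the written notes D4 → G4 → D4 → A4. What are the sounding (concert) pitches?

C4 F4 C4 G4

The Bb clarinet sounds a major second below written, so transpose each written note down a major second.
D4 to C4
G4 to F4
D4 to C4
A4 to G4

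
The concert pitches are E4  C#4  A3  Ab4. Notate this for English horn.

B4 G#4 E4 Eb5

The English horn sounds a perfect fifth below written, so the written part must be a perfect fifth above concert — transpose each note up.
E4 -> B4
C#4 -> G#4
A3 -> E4
Ab4 -> Eb5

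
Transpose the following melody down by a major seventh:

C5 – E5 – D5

Db4 F4 Eb4

C5 → Db4
E5 → F4
D5 → Eb4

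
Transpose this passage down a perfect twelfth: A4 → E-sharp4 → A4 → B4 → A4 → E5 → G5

D3 A#2 D3 E3 D3 A3 C4

A4 becomes D3
E#4 becomes A#2
A4 becomes D3
B4 becomes E3
A4 becomes D3
E5 becomes A3
G5 becomes C4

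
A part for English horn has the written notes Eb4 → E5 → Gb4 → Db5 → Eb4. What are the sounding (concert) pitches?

Ab3 A4 Cb4 Gb4 Ab3

Written C4 on the English horn sounds as F3, a perfect fifth lower; apply that shift to every note.
Eb4 gives Ab3
E5 gives A4
Gb4 gives Cb4
Db5 gives Gb4
Eb4 gives Ab3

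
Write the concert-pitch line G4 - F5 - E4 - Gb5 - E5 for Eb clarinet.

E4 D5 C#4 Eb5 C#5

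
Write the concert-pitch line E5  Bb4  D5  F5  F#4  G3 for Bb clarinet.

F#5 C5 E5 G5 G#4 A3

Written C4 sounds as Bb3 on the Bb clarinet, so concert pitches are written a major second up.
E5 becomes F#5
Bb4 becomes C5
D5 becomes E5
F5 becomes G5
F#4 becomes G#4
G3 becomes A3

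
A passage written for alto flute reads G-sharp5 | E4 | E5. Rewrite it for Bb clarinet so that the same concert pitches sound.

E#5 C#4 C#5

First find concert pitch: the alto flute sounds a perfect fourth below written, so G-sharp5 E4 E5 sounds D#5 B3 B4.
Then write for Bb clarinet: it sounds a major second below written, so the part must be a major second above concert.
D#5 → E#5
B3 → C#4
B4 → C#5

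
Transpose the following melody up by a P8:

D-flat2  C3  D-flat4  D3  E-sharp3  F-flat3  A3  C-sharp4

Db3 C4 Db5 D4 E#4 Fb4 A4 C#5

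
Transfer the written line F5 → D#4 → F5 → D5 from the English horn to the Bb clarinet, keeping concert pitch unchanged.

First find concert pitch: the English horn sounds a perfect fifth below written, so F5 D#4 F5 D5 sounds Bb4 G#3 Bb4 G4.
Then write for Bb clarinet: it sounds a major second below written, so the part must be a major second above concert.
Bb4 → C5
G#3 → A#3
Bb4 → C5
G4 → A4

C5 A#3 C5 A4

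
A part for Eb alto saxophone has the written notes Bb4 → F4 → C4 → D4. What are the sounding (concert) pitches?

Db4 Ab3 Eb3 F3

Written C4 on the Eb alto saxophone sounds as Eb3, a major sixth lower; apply that shift to every note.
Bb4 -> Db4
F4 -> Ab3
C4 -> Eb3
D4 -> F3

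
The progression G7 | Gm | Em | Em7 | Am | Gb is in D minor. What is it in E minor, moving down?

D minor down to E minor is a minor seventh; each chord root moves by that interval while the quality stays the same.
G7: root G down a minor seventh → A, giving A7.
Gm: root G down a minor seventh → A, giving Am.
Em: root E down a minor seventh → F#, giving F#m.
Em7: root E down a minor seventh → F#, giving F#m7.
Am: root A down a minor seventh → B, giving Bm.
Gb: root Gb down a minor seventh → Ab, giving Ab.

A7 Am F#m F#m7 Bm Ab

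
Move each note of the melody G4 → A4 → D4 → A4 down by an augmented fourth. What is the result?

Db4 Eb4 Ab3 Eb4

G4: a fourth down reaches D, and 6 semitones makes it Db4.
An augmented fourth down from A4 gives Eb4.
D4: a fourth down reaches A, and 6 semitones makes it Ab3.
An augmented fourth down from A4 gives Eb4.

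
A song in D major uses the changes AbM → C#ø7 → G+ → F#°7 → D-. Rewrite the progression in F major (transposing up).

D major up to F major is a minor third; each chord root moves by that interval while the quality stays the same.
AbM: root Ab up a minor third → Cb, giving CbM.
C#ø7: root C# up a minor third → E, giving Eø7.
G+: root G up a minor third → Bb, giving Bb+.
F#°7: root F# up a minor third → A, giving A°7.
D-: root D up a minor third → F, giving F-.

CbM Eø7 Bb+ A°7 F-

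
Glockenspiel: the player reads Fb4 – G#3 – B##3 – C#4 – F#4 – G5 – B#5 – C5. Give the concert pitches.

Fb6 G#5 B##5 C#6 F#6 G7 B#7 C7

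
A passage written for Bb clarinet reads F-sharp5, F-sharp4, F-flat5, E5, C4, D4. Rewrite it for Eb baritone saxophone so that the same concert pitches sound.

First find concert pitch: the Bb clarinet sounds a major second below written, so F-sharp5 F-sharp4 F-flat5 E5 C4 D4 sounds E5 E4 Ebb5 D5 Bb3 C4.
Then write for Eb baritone saxophone: it sounds a major thirteenth below written, so the part must be a major thirteenth above concert.
E5 → C#7
E4 → C#6
Ebb5 → Cb7
D5 → B6
Bb3 → G5
C4 → A5

C#7 C#6 Cb7 B6 G5 A5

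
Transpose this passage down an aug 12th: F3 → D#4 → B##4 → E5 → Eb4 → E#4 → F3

F3 gives Bbb1
D#4 gives G2
B##4 gives E#3
E5 gives Ab3
Eb4 gives Abb2
E#4 gives A2
F3 gives Bbb1

Bbb1 G2 E#3 Ab3 Abb2 A2 Bbb1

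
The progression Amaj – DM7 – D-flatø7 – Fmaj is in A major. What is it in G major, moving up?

Gmaj CM7 Cbø7 Ebmaj

A major up to G major is a minor seventh; each chord root moves by that interval while the quality stays the same.
Amaj: root A up a minor seventh → G, giving Gmaj.
DM7: root D up a minor seventh → C, giving CM7.
D-flatø7: root D-flat up a minor seventh → Cb, giving Cbø7.
Fmaj: root F up a minor seventh → Eb, giving Ebmaj.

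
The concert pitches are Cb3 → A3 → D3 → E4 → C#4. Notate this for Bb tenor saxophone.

Db4 B4 E4 F#5 D#5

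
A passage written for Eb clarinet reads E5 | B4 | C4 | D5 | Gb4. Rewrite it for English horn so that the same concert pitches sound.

First find concert pitch: the Eb clarinet sounds a minor third above written, so E5 B4 C4 D5 Gb4 sounds G5 D5 Eb4 F5 Bbb4.
Then write for English horn: it sounds a perfect fifth below written, so the part must be a perfect fifth above concert.
G5 → D6
D5 → A5
Eb4 → Bb4
F5 → C6
Bbb4 → Fb5

D6 A5 Bb4 C6 Fb5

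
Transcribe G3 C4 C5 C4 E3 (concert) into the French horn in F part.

D4 G4 G5 G4 B3

Written C4 sounds as F3 on the French horn in F, so concert pitches are written a perfect fifth up.
G3 → D4
C4 → G4
C5 → G5
C4 → G4
E3 → B3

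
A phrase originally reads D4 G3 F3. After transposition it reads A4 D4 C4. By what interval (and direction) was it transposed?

Take the first pair: D4 → A4. D to A spans 5 letter names, so the interval is some kind of fifth.
D4 to A4 is 7 semitones, which makes it a perfect fifth; the second version is higher, so the direction is up.
Checking another pair — F3 → C4 — gives the same interval.

up a perfect fifth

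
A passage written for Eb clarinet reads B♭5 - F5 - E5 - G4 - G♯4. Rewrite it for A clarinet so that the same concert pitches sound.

Fb6 Cb6 Bb5 Db5 D5

First find concert pitch: the Eb clarinet sounds a minor third above written, so B♭5 F5 E5 G4 G♯4 sounds Db6 Ab5 G5 Bb4 B4.
Then write for A clarinet: it sounds a minor third below written, so the part must be a minor third above concert.
Db6 → Fb6
Ab5 → Cb6
G5 → Bb5
Bb4 → Db5
B4 → D5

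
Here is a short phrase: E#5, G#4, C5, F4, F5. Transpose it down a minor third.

C##5 E#4 A4 D4 D5

E#5 → C##5
G#4 → E#4
C5 → A4
F4 → D4
F5 → D5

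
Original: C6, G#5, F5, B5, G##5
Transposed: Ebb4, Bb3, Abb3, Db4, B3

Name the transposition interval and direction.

down an augmented thirteenth

From C6 to Ebb4 is 13 letter names — a thirteenth of some quality.
Ebb4 to C6 is 22 semitones, which makes it an augmented thirteenth; the second version is lower, so the direction is down.
Checking another pair — G##5 → B3 — gives the same interval.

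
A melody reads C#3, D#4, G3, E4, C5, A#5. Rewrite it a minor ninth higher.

D4 E5 Ab4 F5 Db6 B6

C#3: a ninth up reaches D, and 13 semitones makes it D4.
D#4 up a minor ninth is E5.
G3 up a minor ninth is Ab4.
E4 up a minor ninth is F5.
A minor ninth up from C5 gives Db6.
A#5: a ninth up reaches B, and 13 semitones makes it B6.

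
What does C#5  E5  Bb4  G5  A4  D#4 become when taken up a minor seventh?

C#5 → B5
E5 → D6
Bb4 → Ab5
G5 → F6
A4 → G5
D#4 → C#5

B5 D6 Ab5 F6 G5 C#5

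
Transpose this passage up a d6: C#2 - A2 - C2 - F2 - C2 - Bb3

Ab2 Fb3 Abb2 Dbb3 Abb2 Gbb4

C#2 -> Ab2
A2 -> Fb3
C2 -> Abb2
F2 -> Dbb3
C2 -> Abb2
Bb3 -> Gbb4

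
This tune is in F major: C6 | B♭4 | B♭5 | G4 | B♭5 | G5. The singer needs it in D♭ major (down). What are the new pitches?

Ab5 Gb4 Gb5 Eb4 Gb5 Eb5

From F down to D♭ is a major third; apply that to each pitch.
C6 gives Ab5
Bb4 gives Gb4
Bb5 gives Gb5
G4 gives Eb4
Bb5 gives Gb5
G5 gives Eb5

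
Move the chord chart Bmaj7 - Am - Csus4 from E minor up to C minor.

E minor up to C minor is a minor sixth; each chord root moves by that interval while the quality stays the same.
Bmaj7: root B up a minor sixth → G, giving Gmaj7.
Am: root A up a minor sixth → F, giving Fm.
Csus4: root C up a minor sixth → Ab, giving Absus4.

Gmaj7 Fm Absus4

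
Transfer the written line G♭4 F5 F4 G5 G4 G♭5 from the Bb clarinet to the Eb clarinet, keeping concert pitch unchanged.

First find concert pitch: the Bb clarinet sounds a major second below written, so G♭4 F5 F4 G5 G4 G♭5 sounds Fb4 Eb5 Eb4 F5 F4 Fb5.
Then write for Eb clarinet: it sounds a minor third above written, so the part must be a minor third below concert.
Fb4 → Db4
Eb5 → C5
Eb4 → C4
F5 → D5
F4 → D4
Fb5 → Db5

Db4 C5 C4 D5 D4 Db5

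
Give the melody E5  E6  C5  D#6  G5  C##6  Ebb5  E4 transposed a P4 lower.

B4 B5 G4 A#5 D5 G##5 Bbb4 B3

E5 down a perfect fourth is B4.
A perfect fourth down from E6 gives B5.
A perfect fourth down from C5 gives G4.
A perfect fourth down from D#6 gives A#5.
G5 down a perfect fourth is D5.
A perfect fourth down from C##6 gives G##5.
Ebb5 down a perfect fourth is Bbb4.
A perfect fourth down from E4 gives B3.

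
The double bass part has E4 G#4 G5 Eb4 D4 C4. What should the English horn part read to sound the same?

B3 D#4 D5 Bb3 A3 G3

First find concert pitch: the double bass sounds a perfect octave below written, so E4 G#4 G5 Eb4 D4 C4 sounds E3 G#3 G4 Eb3 D3 C3.
Then write for English horn: it sounds a perfect fifth below written, so the part must be a perfect fifth above concert.
E3 → B3
G#3 → D#4
G4 → D5
Eb3 → Bb3
D3 → A3
C3 → G3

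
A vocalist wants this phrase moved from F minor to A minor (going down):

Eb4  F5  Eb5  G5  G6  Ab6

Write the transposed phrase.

G3 A4 G4 B4 B5 C6

F minor to A minor down is a minor sixth, so every note moves down by that interval.
Eb4 becomes G3
F5 becomes A4
Eb5 becomes G4
G5 becomes B4
G6 becomes B5
Ab6 becomes C6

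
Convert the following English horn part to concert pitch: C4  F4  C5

The English horn sounds a perfect fifth below written, so transpose each written note down a perfect fifth.
C4 -> F3
F4 -> Bb3
C5 -> F4

F3 Bb3 F4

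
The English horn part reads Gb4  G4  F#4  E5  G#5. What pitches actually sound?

Cb4 C4 B3 A4 C#5

The English horn sounds a perfect fifth below written, so transpose each written note down a perfect fifth.
Gb4 gives Cb4
G4 gives C4
F#4 gives B3
E5 gives A4
G#5 gives C#5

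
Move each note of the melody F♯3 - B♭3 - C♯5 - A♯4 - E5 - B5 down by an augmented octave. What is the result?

F2 Bbb2 C4 A3 Eb4 Bb4

F#3 becomes F2
Bb3 becomes Bbb2
C#5 becomes C4
A#4 becomes A3
E5 becomes Eb4
B5 becomes Bb4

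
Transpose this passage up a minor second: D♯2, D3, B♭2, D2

D#2 → E2
D3 → Eb3
Bb2 → Cb3
D2 → Eb2

E2 Eb3 Cb3 Eb2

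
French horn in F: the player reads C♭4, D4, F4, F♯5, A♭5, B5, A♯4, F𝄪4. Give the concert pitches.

The French horn in F sounds a perfect fifth below written, so transpose each written note down a perfect fifth.
Cb4 -> Fb3
D4 -> G3
F4 -> Bb3
F#5 -> B4
Ab5 -> Db5
B5 -> E5
A#4 -> D#4
F##4 -> B#3

Fb3 G3 Bb3 B4 Db5 E5 D#4 B#3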